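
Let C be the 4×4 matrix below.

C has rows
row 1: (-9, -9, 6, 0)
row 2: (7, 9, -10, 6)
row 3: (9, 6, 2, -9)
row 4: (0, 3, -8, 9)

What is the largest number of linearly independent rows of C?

2

Row reduce to echelon form.
R2 ← R2 + (7/9)·R1: [0, 2, -16/3, 6]
R3 ← R3 + R1: [0, -3, 8, -9]
R3 ← R3 + (3/2)·R2: [0, 0, 0, 0]
R4 ← R4 − (3/2)·R2: [0, 0, 0, 0]
Echelon form has 2 nonzero rows, so rank(C) = 2.
The rank gives the maximum number of linearly independent rows: 2.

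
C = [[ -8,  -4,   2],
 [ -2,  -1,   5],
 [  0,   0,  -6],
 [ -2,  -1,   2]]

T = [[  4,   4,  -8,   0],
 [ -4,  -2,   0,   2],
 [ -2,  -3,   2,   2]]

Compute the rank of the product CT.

2

First compute CT:
[[-20, -30,  68,  -4],
 [-14, -21,  26,   8],
 [ 12,  18, -12, -12],
 [ -8, -12,  20,   2]]
Now row reduce the product.
R2 ← R2 − (7/10)·R1: [0, 0, -108/5, 54/5]
R3 ← R3 + (3/5)·R1: [0, 0, 144/5, -72/5]
R4 ← R4 − (2/5)·R1: [0, 0, -36/5, 18/5]
R3 ← R3 + (4/3)·R2: [0, 0, 0, 0]
R4 ← R4 − (1/3)·R2: [0, 0, 0, 0]
2 nonzero rows, so rank(CT) = 2.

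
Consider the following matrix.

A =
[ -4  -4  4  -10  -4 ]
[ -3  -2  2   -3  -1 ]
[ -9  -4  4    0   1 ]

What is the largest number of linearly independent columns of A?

2

Row reduce to echelon form.
R2 ← R2 − (3/4)·R1: [0, 1, -1, 9/2, 2]
R3 ← R3 − (9/4)·R1: [0, 5, -5, 45/2, 10]
R3 ← R3 − (5)·R2: [0, 0, 0, 0, 0]
Echelon form has 2 nonzero rows, so rank(A) = 2.
The rank gives the maximum number of linearly independent columns: 2.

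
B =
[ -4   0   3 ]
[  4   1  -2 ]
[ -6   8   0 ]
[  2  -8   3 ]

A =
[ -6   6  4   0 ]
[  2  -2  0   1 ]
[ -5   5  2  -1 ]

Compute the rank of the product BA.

First compute BA:
[[  9,  -9, -10,  -3],
 [-12,  12,  12,   3],
 [ 52, -52, -24,   8],
 [-43,  43,  14, -11]]
Now row reduce the product.
R2 ← R2 + (4/3)·R1: [0, 0, -4/3, -1]
R3 ← R3 − (52/9)·R1: [0, 0, 304/9, 76/3]
R4 ← R4 + (43/9)·R1: [0, 0, -304/9, -76/3]
R3 ← R3 + (76/3)·R2: [0, 0, 0, 0]
R4 ← R4 − (76/3)·R2: [0, 0, 0, 0]
2 nonzero rows, so rank(BA) = 2.

2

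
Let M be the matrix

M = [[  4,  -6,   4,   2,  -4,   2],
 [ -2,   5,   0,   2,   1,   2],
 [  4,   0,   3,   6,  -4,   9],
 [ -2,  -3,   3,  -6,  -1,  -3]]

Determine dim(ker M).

2

Row reduce to echelon form.
R2 ← R2 + (1/2)·R1: [0, 2, 2, 3, -1, 3]
R3 ← R3 − R1: [0, 6, -1, 4, 0, 7]
R4 ← R4 + (1/2)·R1: [0, -6, 5, -5, -3, -2]
R3 ← R3 − (3)·R2: [0, 0, -7, -5, 3, -2]
R4 ← R4 + (3)·R2: [0, 0, 11, 4, -6, 7]
R4 ← R4 + (11/7)·R3: [0, 0, 0, -27/7, -9/7, 27/7]
4 nonzero rows, so rank(M) = 4.
M has 6 columns; by rank–nullity, nullity = 6 − 4 = 2.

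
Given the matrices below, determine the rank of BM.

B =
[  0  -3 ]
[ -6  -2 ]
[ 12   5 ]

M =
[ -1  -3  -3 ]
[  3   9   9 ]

First compute BM:
[[ -9, -27, -27],
 [  0,   0,   0],
 [  3,   9,   9]]
Now row reduce the product.
R3 ← R3 + (1/3)·R1: [0, 0, 0]
1 nonzero row, so rank(BM) = 1.

1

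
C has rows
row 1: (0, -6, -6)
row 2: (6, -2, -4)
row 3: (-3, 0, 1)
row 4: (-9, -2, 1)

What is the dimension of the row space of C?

Row reduce to echelon form.
Swap R1 ↔ R2
R3 ← R3 + (1/2)·R1: [0, -1, -1]
R4 ← R4 + (3/2)·R1: [0, -5, -5]
R3 ← R3 − (1/6)·R2: [0, 0, 0]
R4 ← R4 − (5/6)·R2: [0, 0, 0]
Echelon form has 2 nonzero rows, so rank(C) = 2.
The row space has dimension equal to the rank: 2.

2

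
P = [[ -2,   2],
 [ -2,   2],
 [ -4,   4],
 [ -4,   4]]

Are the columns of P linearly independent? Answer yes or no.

Row reduce P to echelon form.
R2 ← R2 − R1: [0, 0]
R3 ← R3 − (2)·R1: [0, 0]
R4 ← R4 − (2)·R1: [0, 0]
1 pivot among 2 columns.
Only 1 < 2 pivot columns, so the columns are linearly dependent.

no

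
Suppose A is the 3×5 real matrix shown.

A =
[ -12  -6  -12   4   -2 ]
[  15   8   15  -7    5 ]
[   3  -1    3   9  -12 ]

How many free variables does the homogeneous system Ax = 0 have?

Row reduce to echelon form.
R2 ← R2 + (5/4)·R1: [0, 1/2, 0, -2, 5/2]
R3 ← R3 + (1/4)·R1: [0, -5/2, 0, 10, -25/2]
R3 ← R3 + (5)·R2: [0, 0, 0, 0, 0]
2 nonzero rows, so rank(A) = 2.
A has 5 columns; by rank–nullity, nullity = 5 − 2 = 3.

3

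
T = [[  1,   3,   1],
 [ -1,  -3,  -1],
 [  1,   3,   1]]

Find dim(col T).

Row reduce to echelon form.
R2 ← R2 + R1: [0, 0, 0]
R3 ← R3 − R1: [0, 0, 0]
Echelon form has 1 nonzero row, so rank(T) = 1.
The column space has dimension equal to the rank: 1.

1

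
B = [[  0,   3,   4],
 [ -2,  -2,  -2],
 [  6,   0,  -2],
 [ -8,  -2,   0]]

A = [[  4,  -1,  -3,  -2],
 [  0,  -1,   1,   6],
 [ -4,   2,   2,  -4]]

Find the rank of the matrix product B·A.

First compute BA:
[[-16,   5,  11,   2],
 [  0,   0,   0,   0],
 [ 32, -10, -22,  -4],
 [-32,  10,  22,   4]]
Now row reduce the product.
R3 ← R3 + (2)·R1: [0, 0, 0, 0]
R4 ← R4 − (2)·R1: [0, 0, 0, 0]
1 nonzero row, so rank(BA) = 1.

1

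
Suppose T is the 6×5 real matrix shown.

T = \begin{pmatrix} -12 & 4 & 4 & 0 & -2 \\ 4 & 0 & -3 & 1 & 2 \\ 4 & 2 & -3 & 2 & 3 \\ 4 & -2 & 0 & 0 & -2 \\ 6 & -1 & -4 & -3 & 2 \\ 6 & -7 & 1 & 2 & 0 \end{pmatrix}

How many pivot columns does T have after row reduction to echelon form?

5

Row reduce to echelon form.
R2 ← R2 + (1/3)·R1: [0, 4/3, -5/3, 1, 4/3]
R3 ← R3 + (1/3)·R1: [0, 10/3, -5/3, 2, 7/3]
R4 ← R4 + (1/3)·R1: [0, -2/3, 4/3, 0, -8/3]
R5 ← R5 + (1/2)·R1: [0, 1, -2, -3, 1]
R6 ← R6 + (1/2)·R1: [0, -5, 3, 2, -1]
R3 ← R3 − (5/2)·R2: [0, 0, 5/2, -1/2, -1]
R4 ← R4 + (1/2)·R2: [0, 0, 1/2, 1/2, -2]
R5 ← R5 − (3/4)·R2: [0, 0, -3/4, -15/4, 0]
R6 ← R6 + (15/4)·R2: [0, 0, -13/4, 23/4, 4]
R4 ← R4 − (1/5)·R3: [0, 0, 0, 3/5, -9/5]
R5 ← R5 + (3/10)·R3: [0, 0, 0, -39/10, -3/10]
R6 ← R6 + (13/10)·R3: [0, 0, 0, 51/10, 27/10]
R5 ← R5 + (13/2)·R4: [0, 0, 0, 0, -12]
R6 ← R6 − (17/2)·R4: [0, 0, 0, 0, 18]
R6 ← R6 + (3/2)·R5: [0, 0, 0, 0, 0]
Echelon form has 5 nonzero rows, so rank(T) = 5.
Each nonzero row contributes one pivot column: 5 pivot columns.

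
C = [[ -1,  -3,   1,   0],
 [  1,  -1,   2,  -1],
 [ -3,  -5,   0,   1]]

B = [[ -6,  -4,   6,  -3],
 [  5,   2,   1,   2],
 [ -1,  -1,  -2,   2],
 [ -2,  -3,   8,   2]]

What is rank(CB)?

First compute CB:
[[-10,  -3, -11,  -1],
 [-11,  -5,  -7,  -3],
 [ -9,  -1, -15,   1]]
Now row reduce the product.
R2 ← R2 − (11/10)·R1: [0, -17/10, 51/10, -19/10]
R3 ← R3 − (9/10)·R1: [0, 17/10, -51/10, 19/10]
R3 ← R3 + R2: [0, 0, 0, 0]
2 nonzero rows, so rank(CB) = 2.

2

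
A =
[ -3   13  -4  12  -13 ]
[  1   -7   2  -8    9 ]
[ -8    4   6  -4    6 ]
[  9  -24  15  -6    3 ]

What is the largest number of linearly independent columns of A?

3

Row reduce to echelon form.
R2 ← R2 + (1/3)·R1: [0, -8/3, 2/3, -4, 14/3]
R3 ← R3 − (8/3)·R1: [0, -92/3, 50/3, -36, 122/3]
R4 ← R4 + (3)·R1: [0, 15, 3, 30, -36]
R3 ← R3 − (23/2)·R2: [0, 0, 9, 10, -13]
R4 ← R4 + (45/8)·R2: [0, 0, 27/4, 15/2, -39/4]
R4 ← R4 − (3/4)·R3: [0, 0, 0, 0, 0]
Echelon form has 3 nonzero rows, so rank(A) = 3.
The rank gives the maximum number of linearly independent columns: 3.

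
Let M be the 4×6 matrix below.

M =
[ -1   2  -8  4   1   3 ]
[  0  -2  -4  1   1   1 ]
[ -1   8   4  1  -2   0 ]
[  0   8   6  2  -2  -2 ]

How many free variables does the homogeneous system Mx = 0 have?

Row reduce to echelon form.
R3 ← R3 − R1: [0, 6, 12, -3, -3, -3]
R3 ← R3 + (3)·R2: [0, 0, 0, 0, 0, 0]
R4 ← R4 + (4)·R2: [0, 0, -10, 6, 2, 2]
Swap R3 ↔ R4
3 nonzero rows, so rank(M) = 3.
M has 6 columns; by rank–nullity, nullity = 6 − 3 = 3.

3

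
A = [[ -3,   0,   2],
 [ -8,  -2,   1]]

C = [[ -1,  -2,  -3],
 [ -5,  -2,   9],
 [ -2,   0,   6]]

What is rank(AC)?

First compute AC:
[[ -1,   6,  21],
 [ 16,  20,  12]]
Now row reduce the product.
R2 ← R2 + (16)·R1: [0, 116, 348]
2 nonzero rows, so rank(AC) = 2.

2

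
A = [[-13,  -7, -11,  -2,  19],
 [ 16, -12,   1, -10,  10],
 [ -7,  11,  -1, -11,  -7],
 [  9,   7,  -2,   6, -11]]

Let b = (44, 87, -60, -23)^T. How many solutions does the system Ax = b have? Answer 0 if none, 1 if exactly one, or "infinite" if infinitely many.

Row reduce the augmented matrix [A | b].
R2 ← R2 + (16/13)·R1: [0, -268/13, -163/13, -162/13, 434/13, 1835/13]
R3 ← R3 − (7/13)·R1: [0, 192/13, 64/13, -129/13, -224/13, -1088/13]
R4 ← R4 + (9/13)·R1: [0, 28/13, -125/13, 60/13, 28/13, 97/13]
R3 ← R3 + (48/67)·R2: [0, 0, -272/67, -1263/67, 448/67, 1168/67]
R4 ← R4 + (7/67)·R2: [0, 0, -732/67, 222/67, 378/67, 1488/67]
R4 ← R4 − (183/68)·R3: [0, 0, 0, 3675/68, -210/17, -420/17]
The echelon form has 4 nonzero rows, and every pivot lies in the first 5 columns, so rank(A) = rank([A|b]) = 4.
The system is consistent.
rank = 4 < 5 unknowns, so there are infinitely many solutions.

infinite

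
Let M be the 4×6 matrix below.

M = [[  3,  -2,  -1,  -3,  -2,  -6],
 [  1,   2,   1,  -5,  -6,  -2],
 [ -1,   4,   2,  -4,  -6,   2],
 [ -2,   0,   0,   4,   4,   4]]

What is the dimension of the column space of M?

2

Row reduce to echelon form.
R2 ← R2 − (1/3)·R1: [0, 8/3, 4/3, -4, -16/3, 0]
R3 ← R3 + (1/3)·R1: [0, 10/3, 5/3, -5, -20/3, 0]
R4 ← R4 + (2/3)·R1: [0, -4/3, -2/3, 2, 8/3, 0]
R3 ← R3 − (5/4)·R2: [0, 0, 0, 0, 0, 0]
R4 ← R4 + (1/2)·R2: [0, 0, 0, 0, 0, 0]
Echelon form has 2 nonzero rows, so rank(M) = 2.
The column space has dimension equal to the rank: 2.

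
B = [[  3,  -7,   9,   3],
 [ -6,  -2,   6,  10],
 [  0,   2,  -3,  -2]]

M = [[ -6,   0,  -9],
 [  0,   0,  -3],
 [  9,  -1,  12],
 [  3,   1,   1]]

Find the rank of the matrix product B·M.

First compute BM:
[[ 72,  -6, 105],
 [120,   4, 142],
 [-33,   1, -44]]
Now row reduce the product.
R2 ← R2 − (5/3)·R1: [0, 14, -33]
R3 ← R3 + (11/24)·R1: [0, -7/4, 33/8]
R3 ← R3 + (1/8)·R2: [0, 0, 0]
2 nonzero rows, so rank(BM) = 2.

2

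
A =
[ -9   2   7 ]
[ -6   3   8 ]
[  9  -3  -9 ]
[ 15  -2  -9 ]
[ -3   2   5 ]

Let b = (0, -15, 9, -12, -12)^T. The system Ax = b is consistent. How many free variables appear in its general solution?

1

Row reduce the augmented matrix [A | b].
R2 ← R2 − (2/3)·R1: [0, 5/3, 10/3, -15]
R3 ← R3 + R1: [0, -1, -2, 9]
R4 ← R4 + (5/3)·R1: [0, 4/3, 8/3, -12]
R5 ← R5 − (1/3)·R1: [0, 4/3, 8/3, -12]
R3 ← R3 + (3/5)·R2: [0, 0, 0, 0]
R4 ← R4 − (4/5)·R2: [0, 0, 0, 0]
R5 ← R5 − (4/5)·R2: [0, 0, 0, 0]
The echelon form has 2 nonzero rows, and every pivot lies in the first 3 columns, so rank(A) = rank([A|b]) = 2.
The system is consistent.
Free variables = (unknowns) − (rank) = 3 − 2 = 1.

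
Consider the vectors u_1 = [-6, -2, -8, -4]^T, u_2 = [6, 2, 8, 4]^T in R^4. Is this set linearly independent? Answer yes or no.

no

Form the matrix with these vectors as rows and row reduce.
R2 ← R2 + R1: [0, 0, 0, 0]
1 nonzero row, so the 2 vectors span a space of dimension 1.
Since 1 < 2, the vectors are linearly dependent.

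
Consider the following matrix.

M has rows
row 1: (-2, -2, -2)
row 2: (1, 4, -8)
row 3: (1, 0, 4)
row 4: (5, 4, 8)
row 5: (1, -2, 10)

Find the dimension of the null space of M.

1

Row reduce to echelon form.
R2 ← R2 + (1/2)·R1: [0, 3, -9]
R3 ← R3 + (1/2)·R1: [0, -1, 3]
R4 ← R4 + (5/2)·R1: [0, -1, 3]
R5 ← R5 + (1/2)·R1: [0, -3, 9]
R3 ← R3 + (1/3)·R2: [0, 0, 0]
R4 ← R4 + (1/3)·R2: [0, 0, 0]
R5 ← R5 + R2: [0, 0, 0]
2 nonzero rows, so rank(M) = 2.
M has 3 columns; by rank–nullity, nullity = 3 − 2 = 1.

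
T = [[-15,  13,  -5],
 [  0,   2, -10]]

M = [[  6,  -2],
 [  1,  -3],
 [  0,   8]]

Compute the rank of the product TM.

First compute TM:
[[-77, -49],
 [  2, -86]]
Now row reduce the product.
R2 ← R2 + (2/77)·R1: [0, -960/11]
2 nonzero rows, so rank(TM) = 2.

2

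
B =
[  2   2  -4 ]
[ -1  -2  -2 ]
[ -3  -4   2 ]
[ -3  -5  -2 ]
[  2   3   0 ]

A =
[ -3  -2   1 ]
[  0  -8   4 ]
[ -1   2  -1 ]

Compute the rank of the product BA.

First compute BA:
[[ -2, -28,  14],
 [  5,  14,  -7],
 [  7,  42, -21],
 [ 11,  42, -21],
 [ -6, -28,  14]]
Now row reduce the product.
R2 ← R2 + (5/2)·R1: [0, -56, 28]
R3 ← R3 + (7/2)·R1: [0, -56, 28]
R4 ← R4 + (11/2)·R1: [0, -112, 56]
R5 ← R5 − (3)·R1: [0, 56, -28]
R3 ← R3 − R2: [0, 0, 0]
R4 ← R4 − (2)·R2: [0, 0, 0]
R5 ← R5 + R2: [0, 0, 0]
2 nonzero rows, so rank(BA) = 2.

2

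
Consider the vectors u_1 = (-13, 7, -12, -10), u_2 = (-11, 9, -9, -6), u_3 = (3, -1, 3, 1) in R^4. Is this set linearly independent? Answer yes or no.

Form the matrix with these vectors as rows and row reduce.
R2 ← R2 − (11/13)·R1: [0, 40/13, 15/13, 32/13]
R3 ← R3 + (3/13)·R1: [0, 8/13, 3/13, -17/13]
R3 ← R3 − (1/5)·R2: [0, 0, 0, -9/5]
3 nonzero rows, so the 3 vectors span a space of dimension 3.
Since 3 = 3, the vectors are linearly independent.

yes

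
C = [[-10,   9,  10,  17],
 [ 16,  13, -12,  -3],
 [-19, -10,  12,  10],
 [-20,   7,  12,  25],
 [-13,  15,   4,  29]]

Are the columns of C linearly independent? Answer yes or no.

yes

Row reduce C to echelon form.
R2 ← R2 + (8/5)·R1: [0, 137/5, 4, 121/5]
R3 ← R3 − (19/10)·R1: [0, -271/10, -7, -223/10]
R4 ← R4 − (2)·R1: [0, -11, -8, -9]
R5 ← R5 − (13/10)·R1: [0, 33/10, -9, 69/10]
R3 ← R3 + (271/274)·R2: [0, 0, -417/137, 224/137]
R4 ← R4 + (55/137)·R2: [0, 0, -876/137, 98/137]
R5 ← R5 − (33/274)·R2: [0, 0, -1299/137, 546/137]
R4 ← R4 − (292/139)·R3: [0, 0, 0, -378/139]
R5 ← R5 − (433/139)·R3: [0, 0, 0, -154/139]
R5 ← R5 − (11/27)·R4: [0, 0, 0, 0]
4 pivots among 4 columns.
Every column is a pivot column, so the columns are linearly independent.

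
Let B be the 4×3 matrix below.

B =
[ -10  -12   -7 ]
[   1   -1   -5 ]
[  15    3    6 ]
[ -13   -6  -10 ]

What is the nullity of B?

0

Row reduce to echelon form.
R2 ← R2 + (1/10)·R1: [0, -11/5, -57/10]
R3 ← R3 + (3/2)·R1: [0, -15, -9/2]
R4 ← R4 − (13/10)·R1: [0, 48/5, -9/10]
R3 ← R3 − (75/11)·R2: [0, 0, 378/11]
R4 ← R4 + (48/11)·R2: [0, 0, -567/22]
R4 ← R4 + (3/4)·R3: [0, 0, 0]
3 nonzero rows, so rank(B) = 3.
B has 3 columns; by rank–nullity, nullity = 3 − 3 = 0.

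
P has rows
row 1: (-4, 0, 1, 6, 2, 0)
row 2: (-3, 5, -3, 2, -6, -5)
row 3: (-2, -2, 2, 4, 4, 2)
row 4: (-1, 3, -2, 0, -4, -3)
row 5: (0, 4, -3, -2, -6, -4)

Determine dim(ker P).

4

Row reduce to echelon form.
R2 ← R2 − (3/4)·R1: [0, 5, -15/4, -5/2, -15/2, -5]
R3 ← R3 − (1/2)·R1: [0, -2, 3/2, 1, 3, 2]
R4 ← R4 − (1/4)·R1: [0, 3, -9/4, -3/2, -9/2, -3]
R3 ← R3 + (2/5)·R2: [0, 0, 0, 0, 0, 0]
R4 ← R4 − (3/5)·R2: [0, 0, 0, 0, 0, 0]
R5 ← R5 − (4/5)·R2: [0, 0, 0, 0, 0, 0]
2 nonzero rows, so rank(P) = 2.
P has 6 columns; by rank–nullity, nullity = 6 − 2 = 4.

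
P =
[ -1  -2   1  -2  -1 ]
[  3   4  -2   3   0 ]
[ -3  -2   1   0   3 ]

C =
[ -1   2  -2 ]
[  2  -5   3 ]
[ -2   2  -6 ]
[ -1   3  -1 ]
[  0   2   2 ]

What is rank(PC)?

2

First compute PC:
[[ -3,   2, -10],
 [  6,  -9,  15],
 [ -3,  12,   0]]
Now row reduce the product.
R2 ← R2 + (2)·R1: [0, -5, -5]
R3 ← R3 − R1: [0, 10, 10]
R3 ← R3 + (2)·R2: [0, 0, 0]
2 nonzero rows, so rank(PC) = 2.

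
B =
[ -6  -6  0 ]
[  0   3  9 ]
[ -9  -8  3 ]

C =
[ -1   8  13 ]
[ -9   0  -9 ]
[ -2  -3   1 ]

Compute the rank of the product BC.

First compute BC:
[[ 60, -48, -24],
 [-45, -27, -18],
 [ 75, -81, -42]]
Now row reduce the product.
R2 ← R2 + (3/4)·R1: [0, -63, -36]
R3 ← R3 − (5/4)·R1: [0, -21, -12]
R3 ← R3 − (1/3)·R2: [0, 0, 0]
2 nonzero rows, so rank(BC) = 2.

2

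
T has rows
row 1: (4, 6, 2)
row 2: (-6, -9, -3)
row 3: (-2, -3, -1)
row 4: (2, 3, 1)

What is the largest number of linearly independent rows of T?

Row reduce to echelon form.
R2 ← R2 + (3/2)·R1: [0, 0, 0]
R3 ← R3 + (1/2)·R1: [0, 0, 0]
R4 ← R4 − (1/2)·R1: [0, 0, 0]
Echelon form has 1 nonzero row, so rank(T) = 1.
The rank gives the maximum number of linearly independent rows: 1.

1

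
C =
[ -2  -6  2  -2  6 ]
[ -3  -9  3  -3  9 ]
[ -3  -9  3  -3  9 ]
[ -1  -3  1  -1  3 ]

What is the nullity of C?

Row reduce to echelon form.
R2 ← R2 − (3/2)·R1: [0, 0, 0, 0, 0]
R3 ← R3 − (3/2)·R1: [0, 0, 0, 0, 0]
R4 ← R4 − (1/2)·R1: [0, 0, 0, 0, 0]
1 nonzero row, so rank(C) = 1.
C has 5 columns; by rank–nullity, nullity = 5 − 1 = 4.

4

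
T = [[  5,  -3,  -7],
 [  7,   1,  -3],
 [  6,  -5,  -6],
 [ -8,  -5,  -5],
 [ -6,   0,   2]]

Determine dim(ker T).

Row reduce to echelon form.
R2 ← R2 − (7/5)·R1: [0, 26/5, 34/5]
R3 ← R3 − (6/5)·R1: [0, -7/5, 12/5]
R4 ← R4 + (8/5)·R1: [0, -49/5, -81/5]
R5 ← R5 + (6/5)·R1: [0, -18/5, -32/5]
R3 ← R3 + (7/26)·R2: [0, 0, 55/13]
R4 ← R4 + (49/26)·R2: [0, 0, -44/13]
R5 ← R5 + (9/13)·R2: [0, 0, -22/13]
R4 ← R4 + (4/5)·R3: [0, 0, 0]
R5 ← R5 + (2/5)·R3: [0, 0, 0]
3 nonzero rows, so rank(T) = 3.
T has 3 columns; by rank–nullity, nullity = 3 − 3 = 0.

0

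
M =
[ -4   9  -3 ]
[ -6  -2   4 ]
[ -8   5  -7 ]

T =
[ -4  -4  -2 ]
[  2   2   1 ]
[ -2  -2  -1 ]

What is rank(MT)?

1

First compute MT:
[[ 40,  40,  20],
 [ 12,  12,   6],
 [ 56,  56,  28]]
Now row reduce the product.
R2 ← R2 − (3/10)·R1: [0, 0, 0]
R3 ← R3 − (7/5)·R1: [0, 0, 0]
1 nonzero row, so rank(MT) = 1.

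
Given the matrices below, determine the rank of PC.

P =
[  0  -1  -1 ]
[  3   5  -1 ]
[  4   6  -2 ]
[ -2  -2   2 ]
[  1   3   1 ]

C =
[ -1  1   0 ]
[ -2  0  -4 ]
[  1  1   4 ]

2

First compute PC:
[[  1,  -1,   0],
 [-14,   2, -24],
 [-18,   2, -32],
 [  8,   0,  16],
 [ -6,   2,  -8]]
Now row reduce the product.
R2 ← R2 + (14)·R1: [0, -12, -24]
R3 ← R3 + (18)·R1: [0, -16, -32]
R4 ← R4 − (8)·R1: [0, 8, 16]
R5 ← R5 + (6)·R1: [0, -4, -8]
R3 ← R3 − (4/3)·R2: [0, 0, 0]
R4 ← R4 + (2/3)·R2: [0, 0, 0]
R5 ← R5 − (1/3)·R2: [0, 0, 0]
2 nonzero rows, so rank(PC) = 2.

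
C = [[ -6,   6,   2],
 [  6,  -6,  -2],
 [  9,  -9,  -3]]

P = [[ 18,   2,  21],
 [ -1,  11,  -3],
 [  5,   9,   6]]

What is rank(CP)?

1

First compute CP:
[[-104,  72, -132],
 [104, -72, 132],
 [156, -108, 198]]
Now row reduce the product.
R2 ← R2 + R1: [0, 0, 0]
R3 ← R3 + (3/2)·R1: [0, 0, 0]
1 nonzero row, so rank(CP) = 1.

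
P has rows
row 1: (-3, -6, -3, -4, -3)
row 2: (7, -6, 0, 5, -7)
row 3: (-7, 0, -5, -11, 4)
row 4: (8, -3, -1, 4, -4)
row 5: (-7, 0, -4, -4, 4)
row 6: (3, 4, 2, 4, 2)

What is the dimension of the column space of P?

Row reduce to echelon form.
R2 ← R2 + (7/3)·R1: [0, -20, -7, -13/3, -14]
R3 ← R3 − (7/3)·R1: [0, 14, 2, -5/3, 11]
R4 ← R4 + (8/3)·R1: [0, -19, -9, -20/3, -12]
R5 ← R5 − (7/3)·R1: [0, 14, 3, 16/3, 11]
R6 ← R6 + R1: [0, -2, -1, 0, -1]
R3 ← R3 + (7/10)·R2: [0, 0, -29/10, -47/10, 6/5]
R4 ← R4 − (19/20)·R2: [0, 0, -47/20, -51/20, 13/10]
R5 ← R5 + (7/10)·R2: [0, 0, -19/10, 23/10, 6/5]
R6 ← R6 − (1/10)·R2: [0, 0, -3/10, 13/30, 2/5]
R4 ← R4 − (47/58)·R3: [0, 0, 0, 73/58, 19/58]
R5 ← R5 − (19/29)·R3: [0, 0, 0, 156/29, 12/29]
R6 ← R6 − (3/29)·R3: [0, 0, 0, 80/87, 8/29]
R5 ← R5 − (312/73)·R4: [0, 0, 0, 0, -72/73]
R6 ← R6 − (160/219)·R4: [0, 0, 0, 0, 8/219]
R6 ← R6 + (1/27)·R5: [0, 0, 0, 0, 0]
Echelon form has 5 nonzero rows, so rank(P) = 5.
The column space has dimension equal to the rank: 5.

5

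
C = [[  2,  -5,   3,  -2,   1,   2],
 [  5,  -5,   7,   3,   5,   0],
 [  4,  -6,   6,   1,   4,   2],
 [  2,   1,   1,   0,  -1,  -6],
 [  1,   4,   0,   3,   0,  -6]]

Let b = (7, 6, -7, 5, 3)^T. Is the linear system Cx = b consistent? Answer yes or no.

no

Row reduce the augmented matrix [C | b].
R2 ← R2 − (5/2)·R1: [0, 15/2, -1/2, 8, 5/2, -5, -23/2]
R3 ← R3 − (2)·R1: [0, 4, 0, 5, 2, -2, -21]
R4 ← R4 − R1: [0, 6, -2, 2, -2, -8, -2]
R5 ← R5 − (1/2)·R1: [0, 13/2, -3/2, 4, -1/2, -7, -1/2]
R3 ← R3 − (8/15)·R2: [0, 0, 4/15, 11/15, 2/3, 2/3, -223/15]
R4 ← R4 − (4/5)·R2: [0, 0, -8/5, -22/5, -4, -4, 36/5]
R5 ← R5 − (13/15)·R2: [0, 0, -16/15, -44/15, -8/3, -8/3, 142/15]
R4 ← R4 + (6)·R3: [0, 0, 0, 0, 0, 0, -82]
R5 ← R5 + (4)·R3: [0, 0, 0, 0, 0, 0, -50]
R5 ← R5 − (25/41)·R4: [0, 0, 0, 0, 0, 0, 0]
The echelon form has 4 nonzero rows; the last pivot sits in the augmented column, so rank(C) = 3 but rank([C|b]) = 4.
Since the ranks differ, the system is inconsistent.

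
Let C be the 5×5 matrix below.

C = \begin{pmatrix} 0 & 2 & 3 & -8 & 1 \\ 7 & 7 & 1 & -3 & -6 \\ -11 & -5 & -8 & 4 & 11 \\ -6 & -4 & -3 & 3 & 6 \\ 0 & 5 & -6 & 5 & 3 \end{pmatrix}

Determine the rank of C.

5

Row reduce to echelon form.
Swap R1 ↔ R2
R3 ← R3 + (11/7)·R1: [0, 6, -45/7, -5/7, 11/7]
R4 ← R4 + (6/7)·R1: [0, 2, -15/7, 3/7, 6/7]
R3 ← R3 − (3)·R2: [0, 0, -108/7, 163/7, -10/7]
R4 ← R4 − R2: [0, 0, -36/7, 59/7, -1/7]
R5 ← R5 − (5/2)·R2: [0, 0, -27/2, 25, 1/2]
R4 ← R4 − (1/3)·R3: [0, 0, 0, 2/3, 1/3]
R5 ← R5 − (7/8)·R3: [0, 0, 0, 37/8, 7/4]
R5 ← R5 − (111/16)·R4: [0, 0, 0, 0, -9/16]
Echelon form has 5 nonzero rows, so rank(C) = 5.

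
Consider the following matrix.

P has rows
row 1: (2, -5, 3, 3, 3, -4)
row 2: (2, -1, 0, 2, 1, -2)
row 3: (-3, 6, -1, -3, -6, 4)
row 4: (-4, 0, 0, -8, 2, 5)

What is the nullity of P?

2

Row reduce to echelon form.
R2 ← R2 − R1: [0, 4, -3, -1, -2, 2]
R3 ← R3 + (3/2)·R1: [0, -3/2, 7/2, 3/2, -3/2, -2]
R4 ← R4 + (2)·R1: [0, -10, 6, -2, 8, -3]
R3 ← R3 + (3/8)·R2: [0, 0, 19/8, 9/8, -9/4, -5/4]
R4 ← R4 + (5/2)·R2: [0, 0, -3/2, -9/2, 3, 2]
R4 ← R4 + (12/19)·R3: [0, 0, 0, -72/19, 30/19, 23/19]
4 nonzero rows, so rank(P) = 4.
P has 6 columns; by rank–nullity, nullity = 6 − 4 = 2.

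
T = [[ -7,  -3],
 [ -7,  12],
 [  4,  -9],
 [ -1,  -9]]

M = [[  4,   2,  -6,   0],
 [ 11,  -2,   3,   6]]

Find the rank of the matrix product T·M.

2

First compute TM:
[[-61,  -8,  33, -18],
 [104, -38,  78,  72],
 [-83,  26, -51, -54],
 [-103,  16, -21, -54]]
Now row reduce the product.
R2 ← R2 + (104/61)·R1: [0, -3150/61, 8190/61, 2520/61]
R3 ← R3 − (83/61)·R1: [0, 2250/61, -5850/61, -1800/61]
R4 ← R4 − (103/61)·R1: [0, 1800/61, -4680/61, -1440/61]
R3 ← R3 + (5/7)·R2: [0, 0, 0, 0]
R4 ← R4 + (4/7)·R2: [0, 0, 0, 0]
2 nonzero rows, so rank(TM) = 2.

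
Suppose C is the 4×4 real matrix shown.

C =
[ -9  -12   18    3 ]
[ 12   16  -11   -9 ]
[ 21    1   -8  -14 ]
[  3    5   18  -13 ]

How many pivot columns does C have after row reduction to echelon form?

Row reduce to echelon form.
R2 ← R2 + (4/3)·R1: [0, 0, 13, -5]
R3 ← R3 + (7/3)·R1: [0, -27, 34, -7]
R4 ← R4 + (1/3)·R1: [0, 1, 24, -12]
Swap R2 ↔ R3
R4 ← R4 + (1/27)·R2: [0, 0, 682/27, -331/27]
R4 ← R4 − (682/351)·R3: [0, 0, 0, -893/351]
Echelon form has 4 nonzero rows, so rank(C) = 4.
Each nonzero row contributes one pivot column: 4 pivot columns.

4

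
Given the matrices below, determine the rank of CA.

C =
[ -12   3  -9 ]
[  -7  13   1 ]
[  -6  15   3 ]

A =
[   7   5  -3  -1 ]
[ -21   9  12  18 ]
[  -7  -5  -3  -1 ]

2

First compute CA:
[[-84,  12,  99,  75],
 [-329,  77, 174, 240],
 [-378,  90, 189, 273]]
Now row reduce the product.
R2 ← R2 − (47/12)·R1: [0, 30, -855/4, -215/4]
R3 ← R3 − (9/2)·R1: [0, 36, -513/2, -129/2]
R3 ← R3 − (6/5)·R2: [0, 0, 0, 0]
2 nonzero rows, so rank(CA) = 2.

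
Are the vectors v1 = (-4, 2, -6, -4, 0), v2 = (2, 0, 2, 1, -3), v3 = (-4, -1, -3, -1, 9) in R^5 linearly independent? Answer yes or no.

no

Form the matrix with these vectors as rows and row reduce.
R2 ← R2 + (1/2)·R1: [0, 1, -1, -1, -3]
R3 ← R3 − R1: [0, -3, 3, 3, 9]
R3 ← R3 + (3)·R2: [0, 0, 0, 0, 0]
2 nonzero rows, so the 3 vectors span a space of dimension 2.
Since 2 < 3, the vectors are linearly dependent.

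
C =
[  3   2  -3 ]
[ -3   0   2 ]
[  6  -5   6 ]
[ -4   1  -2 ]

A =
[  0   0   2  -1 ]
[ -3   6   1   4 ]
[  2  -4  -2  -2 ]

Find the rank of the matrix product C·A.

2

First compute CA:
[[-12,  24,  14,  11],
 [  4,  -8, -10,  -1],
 [ 27, -54,  -5, -38],
 [ -7,  14,  -3,  12]]
Now row reduce the product.
R2 ← R2 + (1/3)·R1: [0, 0, -16/3, 8/3]
R3 ← R3 + (9/4)·R1: [0, 0, 53/2, -53/4]
R4 ← R4 − (7/12)·R1: [0, 0, -67/6, 67/12]
R3 ← R3 + (159/32)·R2: [0, 0, 0, 0]
R4 ← R4 − (67/32)·R2: [0, 0, 0, 0]
2 nonzero rows, so rank(CA) = 2.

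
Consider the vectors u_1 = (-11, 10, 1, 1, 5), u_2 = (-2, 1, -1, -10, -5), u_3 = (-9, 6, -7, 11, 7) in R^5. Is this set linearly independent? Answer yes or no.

yes

Form the matrix with these vectors as rows and row reduce.
R2 ← R2 − (2/11)·R1: [0, -9/11, -13/11, -112/11, -65/11]
R3 ← R3 − (9/11)·R1: [0, -24/11, -86/11, 112/11, 32/11]
R3 ← R3 − (8/3)·R2: [0, 0, -14/3, 112/3, 56/3]
3 nonzero rows, so the 3 vectors span a space of dimension 3.
Since 3 = 3, the vectors are linearly independent.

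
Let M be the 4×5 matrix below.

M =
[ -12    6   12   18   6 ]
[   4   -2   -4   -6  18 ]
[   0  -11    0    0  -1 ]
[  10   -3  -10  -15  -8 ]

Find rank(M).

3

Row reduce to echelon form.
R2 ← R2 + (1/3)·R1: [0, 0, 0, 0, 20]
R4 ← R4 + (5/6)·R1: [0, 2, 0, 0, -3]
Swap R2 ↔ R3
R4 ← R4 + (2/11)·R2: [0, 0, 0, 0, -35/11]
R4 ← R4 + (7/44)·R3: [0, 0, 0, 0, 0]
Echelon form has 3 nonzero rows, so rank(M) = 3.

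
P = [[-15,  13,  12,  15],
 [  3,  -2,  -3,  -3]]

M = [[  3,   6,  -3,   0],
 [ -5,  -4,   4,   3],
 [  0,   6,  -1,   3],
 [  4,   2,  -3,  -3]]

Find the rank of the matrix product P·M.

First compute PM:
[[-50, -40,  40,  30],
 [  7,   2,  -5,  -6]]
Now row reduce the product.
R2 ← R2 + (7/50)·R1: [0, -18/5, 3/5, -9/5]
2 nonzero rows, so rank(PM) = 2.

2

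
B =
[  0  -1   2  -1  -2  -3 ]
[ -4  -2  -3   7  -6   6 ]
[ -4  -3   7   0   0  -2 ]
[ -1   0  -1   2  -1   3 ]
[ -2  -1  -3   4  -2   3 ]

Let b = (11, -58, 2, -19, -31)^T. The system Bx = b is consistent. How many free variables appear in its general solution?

2

Row reduce the augmented matrix [B | b].
Swap R1 ↔ R2
R3 ← R3 − R1: [0, -1, 10, -7, 6, -8, 60]
R4 ← R4 − (1/4)·R1: [0, 1/2, -1/4, 1/4, 1/2, 3/2, -9/2]
R5 ← R5 − (1/2)·R1: [0, 0, -3/2, 1/2, 1, 0, -2]
R3 ← R3 − R2: [0, 0, 8, -6, 8, -5, 49]
R4 ← R4 + (1/2)·R2: [0, 0, 3/4, -1/4, -1/2, 0, 1]
R4 ← R4 − (3/32)·R3: [0, 0, 0, 5/16, -5/4, 15/32, -115/32]
R5 ← R5 + (3/16)·R3: [0, 0, 0, -5/8, 5/2, -15/16, 115/16]
R5 ← R5 + (2)·R4: [0, 0, 0, 0, 0, 0, 0]
The echelon form has 4 nonzero rows, and every pivot lies in the first 6 columns, so rank(B) = rank([B|b]) = 4.
The system is consistent.
Free variables = (unknowns) − (rank) = 6 − 4 = 2.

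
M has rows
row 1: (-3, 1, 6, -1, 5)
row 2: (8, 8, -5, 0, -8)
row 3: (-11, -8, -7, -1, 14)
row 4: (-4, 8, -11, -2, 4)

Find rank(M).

4

Row reduce to echelon form.
R2 ← R2 + (8/3)·R1: [0, 32/3, 11, -8/3, 16/3]
R3 ← R3 − (11/3)·R1: [0, -35/3, -29, 8/3, -13/3]
R4 ← R4 − (4/3)·R1: [0, 20/3, -19, -2/3, -8/3]
R3 ← R3 + (35/32)·R2: [0, 0, -543/32, -1/4, 3/2]
R4 ← R4 − (5/8)·R2: [0, 0, -207/8, 1, -6]
R4 ← R4 − (276/181)·R3: [0, 0, 0, 250/181, -1500/181]
Echelon form has 4 nonzero rows, so rank(M) = 4.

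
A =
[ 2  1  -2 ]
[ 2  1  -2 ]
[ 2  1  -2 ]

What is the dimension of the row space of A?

Row reduce to echelon form.
R2 ← R2 − R1: [0, 0, 0]
R3 ← R3 − R1: [0, 0, 0]
Echelon form has 1 nonzero row, so rank(A) = 1.
The row space has dimension equal to the rank: 1.

1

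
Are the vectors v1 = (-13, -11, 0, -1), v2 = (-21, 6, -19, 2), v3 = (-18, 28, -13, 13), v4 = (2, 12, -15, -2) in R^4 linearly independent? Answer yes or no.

yes

Form the matrix with these vectors as rows and row reduce.
R2 ← R2 − (21/13)·R1: [0, 309/13, -19, 47/13]
R3 ← R3 − (18/13)·R1: [0, 562/13, -13, 187/13]
R4 ← R4 + (2/13)·R1: [0, 134/13, -15, -28/13]
R3 ← R3 − (562/309)·R2: [0, 0, 6661/309, 2413/309]
R4 ← R4 − (134/309)·R2: [0, 0, -2089/309, -1150/309]
R4 ← R4 + (2089/6661)·R3: [0, 0, 0, -8477/6661]
4 nonzero rows, so the 4 vectors span a space of dimension 4.
Since 4 = 4, the vectors are linearly independent.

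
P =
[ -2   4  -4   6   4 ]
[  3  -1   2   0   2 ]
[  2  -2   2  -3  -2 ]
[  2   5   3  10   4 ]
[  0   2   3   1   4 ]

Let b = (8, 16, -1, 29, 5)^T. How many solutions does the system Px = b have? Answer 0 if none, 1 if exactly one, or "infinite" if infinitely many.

Row reduce the augmented matrix [P | b].
R2 ← R2 + (3/2)·R1: [0, 5, -4, 9, 8, 28]
R3 ← R3 + R1: [0, 2, -2, 3, 2, 7]
R4 ← R4 + R1: [0, 9, -1, 16, 8, 37]
R3 ← R3 − (2/5)·R2: [0, 0, -2/5, -3/5, -6/5, -21/5]
R4 ← R4 − (9/5)·R2: [0, 0, 31/5, -1/5, -32/5, -67/5]
R5 ← R5 − (2/5)·R2: [0, 0, 23/5, -13/5, 4/5, -31/5]
R4 ← R4 + (31/2)·R3: [0, 0, 0, -19/2, -25, -157/2]
R5 ← R5 + (23/2)·R3: [0, 0, 0, -19/2, -13, -109/2]
R5 ← R5 − R4: [0, 0, 0, 0, 12, 24]
The echelon form has 5 nonzero rows, and every pivot lies in the first 5 columns, so rank(P) = rank([P|b]) = 5.
The system is consistent.
rank = 5 = number of unknowns, so the solution is unique.

1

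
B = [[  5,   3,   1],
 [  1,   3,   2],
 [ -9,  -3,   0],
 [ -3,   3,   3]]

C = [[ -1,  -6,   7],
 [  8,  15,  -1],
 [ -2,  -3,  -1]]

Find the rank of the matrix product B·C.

First compute BC:
[[ 17,  12,  31],
 [ 19,  33,   2],
 [-15,   9, -60],
 [ 21,  54, -27]]
Now row reduce the product.
R2 ← R2 − (19/17)·R1: [0, 333/17, -555/17]
R3 ← R3 + (15/17)·R1: [0, 333/17, -555/17]
R4 ← R4 − (21/17)·R1: [0, 666/17, -1110/17]
R3 ← R3 − R2: [0, 0, 0]
R4 ← R4 − (2)·R2: [0, 0, 0]
2 nonzero rows, so rank(BC) = 2.

2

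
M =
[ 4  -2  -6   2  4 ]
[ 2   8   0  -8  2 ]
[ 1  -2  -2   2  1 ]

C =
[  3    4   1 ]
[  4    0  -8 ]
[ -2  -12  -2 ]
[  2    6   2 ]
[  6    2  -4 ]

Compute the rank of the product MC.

2

First compute MC:
[[ 44, 108,  20],
 [ 34, -36, -86],
 [  9,  42,  21]]
Now row reduce the product.
R2 ← R2 − (17/22)·R1: [0, -1314/11, -1116/11]
R3 ← R3 − (9/44)·R1: [0, 219/11, 186/11]
R3 ← R3 + (1/6)·R2: [0, 0, 0]
2 nonzero rows, so rank(MC) = 2.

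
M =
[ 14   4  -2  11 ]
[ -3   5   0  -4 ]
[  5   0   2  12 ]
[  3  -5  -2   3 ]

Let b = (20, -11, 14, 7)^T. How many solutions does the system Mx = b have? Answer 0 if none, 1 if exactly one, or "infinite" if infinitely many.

Row reduce the augmented matrix [M | b].
R2 ← R2 + (3/14)·R1: [0, 41/7, -3/7, -23/14, -47/7]
R3 ← R3 − (5/14)·R1: [0, -10/7, 19/7, 113/14, 48/7]
R4 ← R4 − (3/14)·R1: [0, -41/7, -11/7, 9/14, 19/7]
R3 ← R3 + (10/41)·R2: [0, 0, 107/41, 629/82, 214/41]
R4 ← R4 + R2: [0, 0, -2, -1, -4]
R4 ← R4 + (82/107)·R3: [0, 0, 0, 522/107, 0]
The echelon form has 4 nonzero rows, and every pivot lies in the first 4 columns, so rank(M) = rank([M|b]) = 4.
The system is consistent.
rank = 4 = number of unknowns, so the solution is unique.

1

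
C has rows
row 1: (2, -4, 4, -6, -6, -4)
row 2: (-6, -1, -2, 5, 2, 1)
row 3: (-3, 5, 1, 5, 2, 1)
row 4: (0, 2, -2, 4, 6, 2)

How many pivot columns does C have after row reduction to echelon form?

Row reduce to echelon form.
R2 ← R2 + (3)·R1: [0, -13, 10, -13, -16, -11]
R3 ← R3 + (3/2)·R1: [0, -1, 7, -4, -7, -5]
R3 ← R3 − (1/13)·R2: [0, 0, 81/13, -3, -75/13, -54/13]
R4 ← R4 + (2/13)·R2: [0, 0, -6/13, 2, 46/13, 4/13]
R4 ← R4 + (2/27)·R3: [0, 0, 0, 16/9, 28/9, 0]
Echelon form has 4 nonzero rows, so rank(C) = 4.
Each nonzero row contributes one pivot column: 4 pivot columns.

4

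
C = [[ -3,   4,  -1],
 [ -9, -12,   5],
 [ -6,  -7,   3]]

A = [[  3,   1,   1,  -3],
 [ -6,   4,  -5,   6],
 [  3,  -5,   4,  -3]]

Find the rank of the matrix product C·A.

First compute CA:
[[-36,  18, -27,  36],
 [ 60, -82,  71, -60],
 [ 33, -49,  41, -33]]
Now row reduce the product.
R2 ← R2 + (5/3)·R1: [0, -52, 26, 0]
R3 ← R3 + (11/12)·R1: [0, -65/2, 65/4, 0]
R3 ← R3 − (5/8)·R2: [0, 0, 0, 0]
2 nonzero rows, so rank(CA) = 2.

2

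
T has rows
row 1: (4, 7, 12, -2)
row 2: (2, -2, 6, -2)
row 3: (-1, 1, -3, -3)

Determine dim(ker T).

1

Row reduce to echelon form.
R2 ← R2 − (1/2)·R1: [0, -11/2, 0, -1]
R3 ← R3 + (1/4)·R1: [0, 11/4, 0, -7/2]
R3 ← R3 + (1/2)·R2: [0, 0, 0, -4]
3 nonzero rows, so rank(T) = 3.
T has 4 columns; by rank–nullity, nullity = 4 − 3 = 1.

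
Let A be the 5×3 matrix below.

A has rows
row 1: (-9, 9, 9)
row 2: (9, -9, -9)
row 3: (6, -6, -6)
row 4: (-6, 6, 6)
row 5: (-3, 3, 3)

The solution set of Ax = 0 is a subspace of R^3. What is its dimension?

Row reduce to echelon form.
R2 ← R2 + R1: [0, 0, 0]
R3 ← R3 + (2/3)·R1: [0, 0, 0]
R4 ← R4 − (2/3)·R1: [0, 0, 0]
R5 ← R5 − (1/3)·R1: [0, 0, 0]
1 nonzero row, so rank(A) = 1.
A has 3 columns; by rank–nullity, nullity = 3 − 1 = 2.

2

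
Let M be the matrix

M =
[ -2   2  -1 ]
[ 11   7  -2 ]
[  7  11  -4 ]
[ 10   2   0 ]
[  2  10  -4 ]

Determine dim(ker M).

Row reduce to echelon form.
R2 ← R2 + (11/2)·R1: [0, 18, -15/2]
R3 ← R3 + (7/2)·R1: [0, 18, -15/2]
R4 ← R4 + (5)·R1: [0, 12, -5]
R5 ← R5 + R1: [0, 12, -5]
R3 ← R3 − R2: [0, 0, 0]
R4 ← R4 − (2/3)·R2: [0, 0, 0]
R5 ← R5 − (2/3)·R2: [0, 0, 0]
2 nonzero rows, so rank(M) = 2.
M has 3 columns; by rank–nullity, nullity = 3 − 2 = 1.

1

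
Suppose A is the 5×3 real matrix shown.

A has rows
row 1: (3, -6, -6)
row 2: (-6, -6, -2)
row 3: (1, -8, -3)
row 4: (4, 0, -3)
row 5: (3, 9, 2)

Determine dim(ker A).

0

Row reduce to echelon form.
R2 ← R2 + (2)·R1: [0, -18, -14]
R3 ← R3 − (1/3)·R1: [0, -6, -1]
R4 ← R4 − (4/3)·R1: [0, 8, 5]
R5 ← R5 − R1: [0, 15, 8]
R3 ← R3 − (1/3)·R2: [0, 0, 11/3]
R4 ← R4 + (4/9)·R2: [0, 0, -11/9]
R5 ← R5 + (5/6)·R2: [0, 0, -11/3]
R4 ← R4 + (1/3)·R3: [0, 0, 0]
R5 ← R5 + R3: [0, 0, 0]
3 nonzero rows, so rank(A) = 3.
A has 3 columns; by rank–nullity, nullity = 3 − 3 = 0.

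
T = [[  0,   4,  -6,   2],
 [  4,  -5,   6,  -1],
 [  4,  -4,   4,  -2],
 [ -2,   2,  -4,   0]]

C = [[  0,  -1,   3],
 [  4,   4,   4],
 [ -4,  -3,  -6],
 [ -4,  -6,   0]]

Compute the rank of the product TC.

3

First compute TC:
[[ 32,  22,  52],
 [-40, -36, -44],
 [-24, -20, -28],
 [ 24,  22,  26]]
Now row reduce the product.
R2 ← R2 + (5/4)·R1: [0, -17/2, 21]
R3 ← R3 + (3/4)·R1: [0, -7/2, 11]
R4 ← R4 − (3/4)·R1: [0, 11/2, -13]
R3 ← R3 − (7/17)·R2: [0, 0, 40/17]
R4 ← R4 + (11/17)·R2: [0, 0, 10/17]
R4 ← R4 − (1/4)·R3: [0, 0, 0]
3 nonzero rows, so rank(TC) = 3.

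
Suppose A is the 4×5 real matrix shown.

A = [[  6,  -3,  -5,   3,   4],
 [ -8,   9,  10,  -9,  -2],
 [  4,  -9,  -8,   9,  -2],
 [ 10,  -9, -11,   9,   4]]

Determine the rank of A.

2

Row reduce to echelon form.
R2 ← R2 + (4/3)·R1: [0, 5, 10/3, -5, 10/3]
R3 ← R3 − (2/3)·R1: [0, -7, -14/3, 7, -14/3]
R4 ← R4 − (5/3)·R1: [0, -4, -8/3, 4, -8/3]
R3 ← R3 + (7/5)·R2: [0, 0, 0, 0, 0]
R4 ← R4 + (4/5)·R2: [0, 0, 0, 0, 0]
Echelon form has 2 nonzero rows, so rank(A) = 2.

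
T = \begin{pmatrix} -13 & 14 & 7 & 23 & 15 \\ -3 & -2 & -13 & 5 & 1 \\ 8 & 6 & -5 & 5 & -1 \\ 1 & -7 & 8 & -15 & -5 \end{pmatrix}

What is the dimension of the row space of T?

Row reduce to echelon form.
R2 ← R2 − (3/13)·R1: [0, -68/13, -190/13, -4/13, -32/13]
R3 ← R3 + (8/13)·R1: [0, 190/13, -9/13, 249/13, 107/13]
R4 ← R4 + (1/13)·R1: [0, -77/13, 111/13, -172/13, -50/13]
R3 ← R3 + (95/34)·R2: [0, 0, -706/17, 311/17, 23/17]
R4 ← R4 − (77/68)·R2: [0, 0, 853/34, -219/17, -18/17]
R4 ← R4 + (853/1412)·R3: [0, 0, 0, -2585/1412, -341/1412]
Echelon form has 4 nonzero rows, so rank(T) = 4.
The row space has dimension equal to the rank: 4.

4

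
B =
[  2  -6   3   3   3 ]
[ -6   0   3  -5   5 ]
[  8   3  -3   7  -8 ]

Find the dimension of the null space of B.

Row reduce to echelon form.
R2 ← R2 + (3)·R1: [0, -18, 12, 4, 14]
R3 ← R3 − (4)·R1: [0, 27, -15, -5, -20]
R3 ← R3 + (3/2)·R2: [0, 0, 3, 1, 1]
3 nonzero rows, so rank(B) = 3.
B has 5 columns; by rank–nullity, nullity = 5 − 3 = 2.

2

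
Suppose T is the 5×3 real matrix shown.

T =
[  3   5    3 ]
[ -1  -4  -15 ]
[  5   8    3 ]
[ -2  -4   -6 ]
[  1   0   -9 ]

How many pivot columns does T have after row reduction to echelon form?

Row reduce to echelon form.
R2 ← R2 + (1/3)·R1: [0, -7/3, -14]
R3 ← R3 − (5/3)·R1: [0, -1/3, -2]
R4 ← R4 + (2/3)·R1: [0, -2/3, -4]
R5 ← R5 − (1/3)·R1: [0, -5/3, -10]
R3 ← R3 − (1/7)·R2: [0, 0, 0]
R4 ← R4 − (2/7)·R2: [0, 0, 0]
R5 ← R5 − (5/7)·R2: [0, 0, 0]
Echelon form has 2 nonzero rows, so rank(T) = 2.
Each nonzero row contributes one pivot column: 2 pivot columns.

2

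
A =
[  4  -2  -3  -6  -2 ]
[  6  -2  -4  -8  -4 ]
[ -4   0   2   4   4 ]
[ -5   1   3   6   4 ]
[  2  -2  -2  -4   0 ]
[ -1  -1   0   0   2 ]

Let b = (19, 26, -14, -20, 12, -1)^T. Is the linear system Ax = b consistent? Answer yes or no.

yes

Row reduce the augmented matrix [A | b].
R2 ← R2 − (3/2)·R1: [0, 1, 1/2, 1, -1, -5/2]
R3 ← R3 + R1: [0, -2, -1, -2, 2, 5]
R4 ← R4 + (5/4)·R1: [0, -3/2, -3/4, -3/2, 3/2, 15/4]
R5 ← R5 − (1/2)·R1: [0, -1, -1/2, -1, 1, 5/2]
R6 ← R6 + (1/4)·R1: [0, -3/2, -3/4, -3/2, 3/2, 15/4]
R3 ← R3 + (2)·R2: [0, 0, 0, 0, 0, 0]
R4 ← R4 + (3/2)·R2: [0, 0, 0, 0, 0, 0]
R5 ← R5 + R2: [0, 0, 0, 0, 0, 0]
R6 ← R6 + (3/2)·R2: [0, 0, 0, 0, 0, 0]
The echelon form has 2 nonzero rows, and every pivot lies in the first 5 columns, so rank(A) = rank([A|b]) = 2.
The system is consistent.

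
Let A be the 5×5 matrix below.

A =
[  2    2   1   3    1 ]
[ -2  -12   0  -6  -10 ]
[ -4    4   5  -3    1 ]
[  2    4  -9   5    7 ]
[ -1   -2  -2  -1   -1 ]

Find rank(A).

Row reduce to echelon form.
R2 ← R2 + R1: [0, -10, 1, -3, -9]
R3 ← R3 + (2)·R1: [0, 8, 7, 3, 3]
R4 ← R4 − R1: [0, 2, -10, 2, 6]
R5 ← R5 + (1/2)·R1: [0, -1, -3/2, 1/2, -1/2]
R3 ← R3 + (4/5)·R2: [0, 0, 39/5, 3/5, -21/5]
R4 ← R4 + (1/5)·R2: [0, 0, -49/5, 7/5, 21/5]
R5 ← R5 − (1/10)·R2: [0, 0, -8/5, 4/5, 2/5]
R4 ← R4 + (49/39)·R3: [0, 0, 0, 28/13, -14/13]
R5 ← R5 + (8/39)·R3: [0, 0, 0, 12/13, -6/13]
R5 ← R5 − (3/7)·R4: [0, 0, 0, 0, 0]
Echelon form has 4 nonzero rows, so rank(A) = 4.

4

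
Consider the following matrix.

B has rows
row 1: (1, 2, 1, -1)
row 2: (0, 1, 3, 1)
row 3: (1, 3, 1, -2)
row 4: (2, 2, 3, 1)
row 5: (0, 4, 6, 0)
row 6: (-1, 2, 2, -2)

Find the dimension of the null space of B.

Row reduce to echelon form.
R3 ← R3 − R1: [0, 1, 0, -1]
R4 ← R4 − (2)·R1: [0, -2, 1, 3]
R6 ← R6 + R1: [0, 4, 3, -3]
R3 ← R3 − R2: [0, 0, -3, -2]
R4 ← R4 + (2)·R2: [0, 0, 7, 5]
R5 ← R5 − (4)·R2: [0, 0, -6, -4]
R6 ← R6 − (4)·R2: [0, 0, -9, -7]
R4 ← R4 + (7/3)·R3: [0, 0, 0, 1/3]
R5 ← R5 − (2)·R3: [0, 0, 0, 0]
R6 ← R6 − (3)·R3: [0, 0, 0, -1]
R6 ← R6 + (3)·R4: [0, 0, 0, 0]
4 nonzero rows, so rank(B) = 4.
B has 4 columns; by rank–nullity, nullity = 4 − 4 = 0.

0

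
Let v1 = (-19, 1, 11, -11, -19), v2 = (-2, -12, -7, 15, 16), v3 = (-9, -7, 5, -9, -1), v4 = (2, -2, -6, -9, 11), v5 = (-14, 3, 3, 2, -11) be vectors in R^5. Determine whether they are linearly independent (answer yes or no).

yes

Form the matrix with these vectors as rows and row reduce.
R2 ← R2 − (2/19)·R1: [0, -230/19, -155/19, 307/19, 18]
R3 ← R3 − (9/19)·R1: [0, -142/19, -4/19, -72/19, 8]
R4 ← R4 + (2/19)·R1: [0, -36/19, -92/19, -193/19, 9]
R5 ← R5 − (14/19)·R1: [0, 43/19, -97/19, 192/19, 3]
R3 ← R3 − (71/115)·R2: [0, 0, 111/23, -1583/115, -358/115]
R4 ← R4 − (18/115)·R2: [0, 0, -82/23, -1459/115, 711/115]
R5 ← R5 + (43/230)·R2: [0, 0, -305/46, 3019/230, 732/115]
R4 ← R4 + (82/111)·R3: [0, 0, 0, -2537/111, 431/111]
R5 ← R5 + (305/222)·R3: [0, 0, 0, -3211/555, 1159/555]
R5 ← R5 − (3211/12685)·R4: [0, 0, 0, 0, 14022/12685]
5 nonzero rows, so the 5 vectors span a space of dimension 5.
Since 5 = 5, the vectors are linearly independent.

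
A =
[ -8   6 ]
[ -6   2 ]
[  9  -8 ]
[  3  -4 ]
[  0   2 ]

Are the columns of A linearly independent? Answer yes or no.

yes

Row reduce A to echelon form.
R2 ← R2 − (3/4)·R1: [0, -5/2]
R3 ← R3 + (9/8)·R1: [0, -5/4]
R4 ← R4 + (3/8)·R1: [0, -7/4]
R3 ← R3 − (1/2)·R2: [0, 0]
R4 ← R4 − (7/10)·R2: [0, 0]
R5 ← R5 + (4/5)·R2: [0, 0]
2 pivots among 2 columns.
Every column is a pivot column, so the columns are linearly independent.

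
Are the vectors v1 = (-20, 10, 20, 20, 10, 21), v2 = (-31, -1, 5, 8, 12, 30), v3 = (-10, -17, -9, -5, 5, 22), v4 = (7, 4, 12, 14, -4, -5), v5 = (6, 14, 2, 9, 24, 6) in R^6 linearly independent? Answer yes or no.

yes

Form the matrix with these vectors as rows and row reduce.
R2 ← R2 − (31/20)·R1: [0, -33/2, -26, -23, -7/2, -51/20]
R3 ← R3 − (1/2)·R1: [0, -22, -19, -15, 0, 23/2]
R4 ← R4 + (7/20)·R1: [0, 15/2, 19, 21, -1/2, 47/20]
R5 ← R5 + (3/10)·R1: [0, 17, 8, 15, 27, 123/10]
R3 ← R3 − (4/3)·R2: [0, 0, 47/3, 47/3, 14/3, 149/10]
R4 ← R4 + (5/11)·R2: [0, 0, 79/11, 116/11, -23/11, 131/110]
R5 ← R5 + (34/33)·R2: [0, 0, -620/33, -287/33, 772/33, 532/55]
R4 ← R4 − (237/517)·R3: [0, 0, 0, 37/11, -2187/517, -14578/2585]
R5 ← R5 + (620/517)·R3: [0, 0, 0, 111/11, 14988/517, 71194/2585]
R5 ← R5 − (3)·R4: [0, 0, 0, 0, 1959/47, 10448/235]
5 nonzero rows, so the 5 vectors span a space of dimension 5.
Since 5 = 5, the vectors are linearly independent.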